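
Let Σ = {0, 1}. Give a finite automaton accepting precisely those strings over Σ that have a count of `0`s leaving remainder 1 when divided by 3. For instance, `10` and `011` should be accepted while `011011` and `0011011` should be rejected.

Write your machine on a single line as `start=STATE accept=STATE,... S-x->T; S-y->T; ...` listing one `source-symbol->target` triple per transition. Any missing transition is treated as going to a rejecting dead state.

start=A; accept=B; A-0->B; A-1->A; B-0->C; B-1->B; C-0->A; C-1->C

The only thing that matters is how many `0`s have appeared, reduced mod 3. Use one state per residue: A for 0, …, C for 2. Reading `0` moves to the next residue; anything else stays put. B is accepting.
A 3-state machine:
       0  1 
>  A   B  A 
 * B   C  B 
   C   A  C 
(> = start, * = accepting)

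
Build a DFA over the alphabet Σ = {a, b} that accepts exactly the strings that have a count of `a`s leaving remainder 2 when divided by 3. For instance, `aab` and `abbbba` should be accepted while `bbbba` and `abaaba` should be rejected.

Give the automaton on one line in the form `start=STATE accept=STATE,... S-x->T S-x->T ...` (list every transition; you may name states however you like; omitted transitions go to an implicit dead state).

Keep the running count of `a`s modulo 3: each `a` advances along the cycle q0 → q1 → q2 → q0 while other symbols loop. Accept at q2.
A 3-state machine:
        a   b  
>  q0   q1  q0 
   q1   q2  q1 
 * q2   q0  q2 
(> = start, * = accepting)

start=q0 accept=q2 q0-a->q1 q0-b->q0 q1-a->q2 q1-b->q1 q2-a->q0 q2-b->q2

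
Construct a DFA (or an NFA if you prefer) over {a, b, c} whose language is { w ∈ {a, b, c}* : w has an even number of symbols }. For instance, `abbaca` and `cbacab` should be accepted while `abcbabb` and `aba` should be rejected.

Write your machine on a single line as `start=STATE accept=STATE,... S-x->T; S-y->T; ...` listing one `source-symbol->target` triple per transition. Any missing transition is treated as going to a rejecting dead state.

Count input length modulo 2: every symbol advances one step around the cycle q0 → q1 → q0. Accept at q0.
2 states suffice.
        a   b   c  
>* q0   q1  q1  q1 
   q1   q0  q0  q0 
(> = start, * = accepting)

start=q0; accept=q0; q0-a->q1; q0-b->q1; q0-c->q1; q1-a->q0; q1-b->q0; q1-c->q0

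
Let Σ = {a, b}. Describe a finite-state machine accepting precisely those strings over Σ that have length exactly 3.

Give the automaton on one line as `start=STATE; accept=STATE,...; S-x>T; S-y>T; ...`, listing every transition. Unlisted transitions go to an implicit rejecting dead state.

Count input length up to 4: every symbol moves from S0 toward S4, which means 'more than 3' and absorbs. Accept from {S3}.
With 5 states:
        a   b  
>  S0   S1  S1 
   S1   S2  S2 
   S2   S3  S3 
 * S3   S4  S4 
   S4   S4  S4 
(> = start, * = accepting)

start=S0; accept=S3; S0-a>S1; S0-b>S1; S1-a>S2; S1-b>S2; S2-a>S3; S2-b>S3; S3-a>S4; S3-b>S4; S4-a>S4; S4-b>S4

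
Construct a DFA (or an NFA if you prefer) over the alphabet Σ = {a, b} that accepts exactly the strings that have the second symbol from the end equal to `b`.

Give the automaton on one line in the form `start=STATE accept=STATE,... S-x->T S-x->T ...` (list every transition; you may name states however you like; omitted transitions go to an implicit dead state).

start=s0 accept=s5,s6 s0-a->s1 s0-b->s2 s1-a->s3 s1-b->s4 s2-a->s5 s2-b->s6 s3-a->s3 s3-b->s4 s4-a->s5 s4-b->s6 s5-a->s3 s5-b->s4 s6-a->s5 s6-b->s6

Because acceptance depends on a position counted from the end, the machine has to buffer the most recent 2 symbols. Make each state the string of the last up-to-2 symbols read; on input `x` shift the window left and append `x`. Accept when the buffered window has length 2 and begins with `b`.
A 7-state machine:
        a   b  
>  s0   s1  s2 
   s1   s3  s4 
   s2   s5  s6 
   s3   s3  s4 
   s4   s5  s6 
 * s5   s3  s4 
 * s6   s5  s6 
(> = start, * = accepting)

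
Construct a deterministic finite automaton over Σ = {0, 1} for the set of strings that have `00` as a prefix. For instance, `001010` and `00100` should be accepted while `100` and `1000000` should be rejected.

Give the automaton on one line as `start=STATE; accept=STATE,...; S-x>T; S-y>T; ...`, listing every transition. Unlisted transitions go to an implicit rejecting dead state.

start=A; accept=C; A-0>B; A-1>D; B-0>C; B-1>D; C-0>C; C-1>C; D-0>D; D-1>D

Check the first 2 symbols one by one: A through B record how many have matched `00` so far; any wrong symbol goes to the dead state D. After all 2 match we enter the accepting sink C.
4 states suffice.
       0  1 
>  A   B  D 
   B   C  D 
 * C   C  C 
   D   D  D 
(> = start, * = accepting)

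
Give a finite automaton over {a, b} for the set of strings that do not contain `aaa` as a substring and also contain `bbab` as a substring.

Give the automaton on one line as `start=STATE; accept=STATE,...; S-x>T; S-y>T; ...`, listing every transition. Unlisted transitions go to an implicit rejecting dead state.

Build one automaton per condition and run them in lockstep. The first has 4 states tracking partial matches of the forbidden pattern `aaa`; the second has 5 states tracking whether and how much of `bbab` has been seen. A product state is a pair (one from each), accepting exactly when both do. After merging equivalent states the machine shrinks.
With 10 states:
        a   b  
>  s0   s1  s2 
   s1   s3  s2 
   s2   s1  s4 
   s3   s5  s2 
   s4   s6  s4 
   s5   s5  s5 
   s6   s3  s7 
 * s7   s8  s7 
 * s8   s9  s7 
 * s9   s5  s7 
(> = start, * = accepting)

start=s0; accept=s7,s8,s9; s0-a>s1; s0-b>s2; s1-a>s3; s1-b>s2; s2-a>s1; s2-b>s4; s3-a>s5; s3-b>s2; s4-a>s6; s4-b>s4; s5-a>s5; s5-b>s5; s6-a>s3; s6-b>s7; s7-a>s8; s7-b>s7; s8-a>s9; s8-b>s7; s9-a>s5; s9-b>s7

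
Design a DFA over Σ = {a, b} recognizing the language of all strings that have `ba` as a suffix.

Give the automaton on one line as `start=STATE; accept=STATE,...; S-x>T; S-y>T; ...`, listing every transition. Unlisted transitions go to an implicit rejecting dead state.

start=q0; accept=q2; q0-a>q0; q0-b>q1; q1-a>q2; q1-b>q1; q2-a>q0; q2-b>q1

Let each state record the length of the longest suffix of the input read so far that is also a prefix of `ba`. q1 means the last symbol is `b`; q2 means the last 2 symbols are `ba`. Accept only at q2, where the string currently ends in `ba`.
With 3 states:
        a   b  
>  q0   q0  q1 
   q1   q2  q1 
 * q2   q0  q1 
(> = start, * = accepting)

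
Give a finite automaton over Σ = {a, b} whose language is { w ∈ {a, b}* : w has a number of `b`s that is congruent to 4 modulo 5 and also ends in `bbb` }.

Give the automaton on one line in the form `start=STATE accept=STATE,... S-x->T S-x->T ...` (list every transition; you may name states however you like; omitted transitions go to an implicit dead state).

start=S0 accept=S6 S0-a->S0 S0-b->S1 S1-a->S1 S1-b->S2 S2-a->S3 S2-b->S4 S3-a->S3 S3-b->S5 S4-a->S5 S4-b->S6 S5-a->S5 S5-b->S7 S6-a->S7 S6-b->S0 S7-a->S7 S7-b->S0

Build one automaton per condition and run them in lockstep. The first has 5 states tracking the count of `b`s modulo 5; the second has 4 states tracking how much of the suffix `bbb` has currently been matched. A product state is a pair (one from each), accepting exactly when both do. Equivalent product states are then merged.
With 8 states:
        a   b  
>  S0   S0  S1 
   S1   S1  S2 
   S2   S3  S4 
   S3   S3  S5 
   S4   S5  S6 
   S5   S5  S7 
 * S6   S7  S0 
   S7   S7  S0 
(> = start, * = accepting)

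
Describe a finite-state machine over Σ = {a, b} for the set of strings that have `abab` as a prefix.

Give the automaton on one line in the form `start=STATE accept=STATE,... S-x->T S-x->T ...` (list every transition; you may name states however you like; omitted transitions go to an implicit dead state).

Check the first 4 symbols one by one: q0 through q3 record how many have matched `abab` so far; any wrong symbol goes to the dead state q5. After all 4 match we enter the accepting sink q4.
6 states suffice.
        a   b  
>  q0   q1  q5 
   q1   q5  q2 
   q2   q3  q5 
   q3   q5  q4 
 * q4   q4  q4 
   q5   q5  q5 
(> = start, * = accepting)

start=q0 accept=q4 q0-a->q1 q0-b->q5 q1-a->q5 q1-b->q2 q2-a->q3 q2-b->q5 q3-a->q5 q3-b->q4 q4-a->q4 q4-b->q4 q5-a->q5 q5-b->q5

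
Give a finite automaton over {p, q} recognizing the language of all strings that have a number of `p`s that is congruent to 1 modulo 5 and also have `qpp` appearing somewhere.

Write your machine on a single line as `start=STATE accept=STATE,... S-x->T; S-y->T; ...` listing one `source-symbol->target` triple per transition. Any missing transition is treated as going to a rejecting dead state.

start=s0; accept=s19; s0-p->s1; s0-q->s2; s1-p->s3; s1-q->s4; s2-p->s5; s2-q->s2; s3-p->s6; s3-q->s7; s4-p->s8; s4-q->s4; s5-p->s9; s5-q->s4; s6-p->s10; s6-q->s11; s7-p->s12; s7-q->s7; s8-p->s13; s8-q->s7; s9-p->s13; s9-q->s9; s10-p->s0; s10-q->s14; s11-p->s15; s11-q->s11; s12-p->s16; s12-q->s11; s13-p->s16; s13-q->s13; s14-p->s17; s14-q->s14; s15-p->s18; s15-q->s14; s16-p->s18; s16-q->s16; s17-p->s19; s17-q->s2; s18-p->s19; s18-q->s18; s19-p->s9; s19-q->s19

Build one automaton per condition and run them in lockstep. The first has 5 states tracking the count of `p`s modulo 5; the second has 4 states tracking whether and how much of `qpp` has been seen. A product state is a pair (one from each), accepting exactly when both do.
A 20-state machine:
          p    q  
>  s0     s1   s2 
   s1     s3   s4 
   s2     s5   s2 
   s3     s6   s7 
   s4     s8   s4 
   s5     s9   s4 
   s6    s10  s11 
   s7    s12   s7 
   s8    s13   s7 
   s9    s13   s9 
   s10    s0  s14 
   s11   s15  s11 
   s12   s16  s11 
   s13   s16  s13 
   s14   s17  s14 
   s15   s18  s14 
   s16   s18  s16 
   s17   s19   s2 
   s18   s19  s18 
 * s19    s9  s19 
(> = start, * = accepting)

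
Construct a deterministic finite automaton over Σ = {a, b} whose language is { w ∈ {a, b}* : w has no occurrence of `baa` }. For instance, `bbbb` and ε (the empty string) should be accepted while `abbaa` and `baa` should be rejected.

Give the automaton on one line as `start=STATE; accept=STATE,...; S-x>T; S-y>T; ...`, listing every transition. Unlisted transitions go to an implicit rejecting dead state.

start=q0; accept=q0,q1,q2; q0-a>q0; q0-b>q1; q1-a>q2; q1-b>q1; q2-a>q3; q2-b>q1; q3-a>q3; q3-b>q3

Track partial matches of the forbidden pattern `baa`. State q3 is a dead state reached once `baa` has occurred; every other state accepts. q0 means no part of `baa` is currently matched.
4 states suffice.
        a   b  
>* q0   q0  q1 
 * q1   q2  q1 
 * q2   q3  q1 
   q3   q3  q3 
(> = start, * = accepting)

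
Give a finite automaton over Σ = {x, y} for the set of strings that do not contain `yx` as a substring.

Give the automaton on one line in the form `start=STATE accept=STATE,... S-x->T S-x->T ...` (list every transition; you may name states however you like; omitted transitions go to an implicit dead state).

Track partial matches of the forbidden pattern `yx`. State q2 is a dead state reached once `yx` has occurred; every other state accepts. q0 means no part of `yx` is currently matched.
        x   y  
>* q0   q0  q1 
 * q1   q2  q1 
   q2   q2  q2 
(> = start, * = accepting)

start=q0 accept=q0,q1 q0-x->q0 q0-y->q1 q1-x->q2 q1-y->q1 q2-x->q2 q2-y->q2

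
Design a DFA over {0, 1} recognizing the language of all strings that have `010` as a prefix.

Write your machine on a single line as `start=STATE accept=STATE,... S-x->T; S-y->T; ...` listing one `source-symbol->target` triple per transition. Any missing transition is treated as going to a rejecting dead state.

start=q0; accept=q3; q0-0->q1; q0-1->q4; q1-0->q4; q1-1->q2; q2-0->q3; q2-1->q4; q3-0->q3; q3-1->q3; q4-0->q4; q4-1->q4

Walk along `010` while the input agrees: from q0 take `0` to q1, and so on. Any deviation drops to the rejecting sink q4. Once q3 is reached the prefix is confirmed and every continuation is accepted.
A 5-state machine:
        0   1  
>  q0   q1  q4 
   q1   q4  q2 
   q2   q3  q4 
 * q3   q3  q3 
   q4   q4  q4 
(> = start, * = accepting)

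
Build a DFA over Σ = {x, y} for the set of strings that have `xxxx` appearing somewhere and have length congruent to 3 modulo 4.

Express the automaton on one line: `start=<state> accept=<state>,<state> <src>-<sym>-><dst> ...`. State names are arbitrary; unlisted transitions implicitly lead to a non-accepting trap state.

start=s0 accept=s19 s0-x->s1 s0-y->s2 s1-x->s3 s1-y->s4 s2-x->s5 s2-y->s4 s3-x->s6 s3-y->s7 s4-x->s8 s4-y->s7 s5-x->s9 s5-y->s7 s6-x->s10 s6-y->s0 s7-x->s11 s7-y->s0 s8-x->s12 s8-y->s0 s9-x->s13 s9-y->s0 s10-x->s14 s10-y->s14 s11-x->s15 s11-y->s2 s12-x->s16 s12-y->s2 s13-x->s14 s13-y->s2 s14-x->s17 s14-y->s17 s15-x->s18 s15-y->s4 s16-x->s17 s16-y->s4 s17-x->s19 s17-y->s19 s18-x->s19 s18-y->s7 s19-x->s10 s19-y->s10

Build one automaton per condition and run them in lockstep. One (5 states) tracks whether and how much of `xxxx` has been seen; the other (4 states) tracks the input length modulo 4. Each combined state is a pair, one component from each; accept when both components accept.
          x    y  
>  s0     s1   s2 
   s1     s3   s4 
   s2     s5   s4 
   s3     s6   s7 
   s4     s8   s7 
   s5     s9   s7 
   s6    s10   s0 
   s7    s11   s0 
   s8    s12   s0 
   s9    s13   s0 
   s10   s14  s14 
   s11   s15   s2 
   s12   s16   s2 
   s13   s14   s2 
   s14   s17  s17 
   s15   s18   s4 
   s16   s17   s4 
   s17   s19  s19 
   s18   s19   s7 
 * s19   s10  s10 
(> = start, * = accepting)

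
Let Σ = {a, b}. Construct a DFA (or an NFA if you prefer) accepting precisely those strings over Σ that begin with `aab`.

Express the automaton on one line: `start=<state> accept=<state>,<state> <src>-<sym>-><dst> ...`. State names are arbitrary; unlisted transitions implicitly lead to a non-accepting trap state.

Check the first 3 symbols one by one: q0 through q2 record how many have matched `aab` so far; any wrong symbol goes to the dead state q4. After all 3 match we enter the accepting sink q3.
With 5 states:
        a   b  
>  q0   q1  q4 
   q1   q2  q4 
   q2   q4  q3 
 * q3   q3  q3 
   q4   q4  q4 
(> = start, * = accepting)

start=q0 accept=q3 q0-a->q1 q0-b->q4 q1-a->q2 q1-b->q4 q2-a->q4 q2-b->q3 q3-a->q3 q3-b->q3 q4-a->q4 q4-b->q4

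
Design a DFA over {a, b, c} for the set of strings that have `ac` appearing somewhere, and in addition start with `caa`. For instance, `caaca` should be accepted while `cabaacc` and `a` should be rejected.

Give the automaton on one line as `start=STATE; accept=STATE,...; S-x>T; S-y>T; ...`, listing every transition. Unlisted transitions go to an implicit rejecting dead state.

start=q0; accept=q8; q0-a>q1; q0-b>q2; q0-c>q3; q1-a>q1; q1-b>q2; q1-c>q4; q2-a>q1; q2-b>q2; q2-c>q2; q3-a>q5; q3-b>q2; q3-c>q2; q4-a>q4; q4-b>q4; q4-c>q4; q5-a>q6; q5-b>q2; q5-c>q4; q6-a>q6; q6-b>q7; q6-c>q8; q7-a>q6; q7-b>q7; q7-c>q7; q8-a>q8; q8-b>q8; q8-c>q8

Run two small machines in parallel and take their product. One (3 states) tracks whether and how much of `ac` has been seen; the other (5 states) tracks whether the input so far still matches the prefix `caa`. Each combined state is a pair, one component from each; accept when both components accept.
A 9-state machine:
        a   b   c  
>  q0   q1  q2  q3 
   q1   q1  q2  q4 
   q2   q1  q2  q2 
   q3   q5  q2  q2 
   q4   q4  q4  q4 
   q5   q6  q2  q4 
   q6   q6  q7  q8 
   q7   q6  q7  q7 
 * q8   q8  q8  q8 
(> = start, * = accepting)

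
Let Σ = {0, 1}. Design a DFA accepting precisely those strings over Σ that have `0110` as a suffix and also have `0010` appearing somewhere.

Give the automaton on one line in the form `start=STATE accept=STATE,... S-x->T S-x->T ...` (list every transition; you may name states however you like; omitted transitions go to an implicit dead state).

Run two small machines in parallel and take their product. The first has 5 states tracking how much of the suffix `0110` has currently been matched; the second has 5 states tracking whether and how much of `0010` has been seen. A product state is a pair (one from each), accepting exactly when both do. Equivalent product states are then merged.
With 9 states:
        0   1  
>  q0   q1  q0 
   q1   q2  q0 
   q2   q2  q3 
   q3   q4  q0 
   q4   q4  q5 
   q5   q4  q6 
   q6   q7  q8 
 * q7   q4  q5 
   q8   q4  q8 
(> = start, * = accepting)

start=q0 accept=q7 q0-0->q1 q0-1->q0 q1-0->q2 q1-1->q0 q2-0->q2 q2-1->q3 q3-0->q4 q3-1->q0 q4-0->q4 q4-1->q5 q5-0->q4 q5-1->q6 q6-0->q7 q6-1->q8 q7-0->q4 q7-1->q5 q8-0->q4 q8-1->q8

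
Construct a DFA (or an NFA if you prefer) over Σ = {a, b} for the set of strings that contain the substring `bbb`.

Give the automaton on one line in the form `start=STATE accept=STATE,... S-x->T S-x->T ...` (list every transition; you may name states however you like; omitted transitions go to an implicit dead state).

States q0..q2 record the length of the longest prefix of `bbb` that matches the current input suffix. Reaching q3 means `bbb` has been seen, and we stay there forever. Accept from q3.
4 states suffice.
        a   b  
>  q0   q0  q1 
   q1   q0  q2 
   q2   q0  q3 
 * q3   q3  q3 
(> = start, * = accepting)

start=q0 accept=q3 q0-a->q0 q0-b->q1 q1-a->q0 q1-b->q2 q2-a->q0 q2-b->q3 q3-a->q3 q3-b->q3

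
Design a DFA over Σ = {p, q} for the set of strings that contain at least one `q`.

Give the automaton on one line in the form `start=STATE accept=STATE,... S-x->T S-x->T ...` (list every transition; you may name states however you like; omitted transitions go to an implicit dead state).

Count `q`s, saturating at 2: state S0 means no `q` yet, S1 means one `q` seen, S2 means more than one. Each `q` increments (capped at S2); other symbols loop. Accept from {S1, S2}.
A 3-state machine:
        p   q  
>  S0   S0  S1 
 * S1   S1  S2 
 * S2   S2  S2 
(> = start, * = accepting)

start=S0 accept=S1,S2 S0-p->S0 S0-q->S1 S1-p->S1 S1-q->S2 S2-p->S2 S2-q->S2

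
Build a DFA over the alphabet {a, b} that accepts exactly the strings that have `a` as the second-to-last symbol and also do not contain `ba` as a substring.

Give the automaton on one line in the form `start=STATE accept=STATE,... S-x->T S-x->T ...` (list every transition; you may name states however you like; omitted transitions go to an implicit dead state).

Build one automaton per condition and run them in lockstep. The first has 7 states tracking the last 2 symbols read; the second has 3 states tracking partial matches of the forbidden pattern `ba`. A product state is a pair (one from each), accepting exactly when both do.
With 10 states:
        a   b  
>  S0   S1  S2 
   S1   S3  S4 
   S2   S5  S6 
 * S3   S3  S4 
 * S4   S5  S6 
   S5   S7  S8 
   S6   S5  S6 
   S7   S7  S8 
   S8   S5  S9 
   S9   S5  S9 
(> = start, * = accepting)

start=S0 accept=S3,S4 S0-a->S1 S0-b->S2 S1-a->S3 S1-b->S4 S2-a->S5 S2-b->S6 S3-a->S3 S3-b->S4 S4-a->S5 S4-b->S6 S5-a->S7 S5-b->S8 S6-a->S5 S6-b->S6 S7-a->S7 S7-b->S8 S8-a->S5 S8-b->S9 S9-a->S5 S9-b->S9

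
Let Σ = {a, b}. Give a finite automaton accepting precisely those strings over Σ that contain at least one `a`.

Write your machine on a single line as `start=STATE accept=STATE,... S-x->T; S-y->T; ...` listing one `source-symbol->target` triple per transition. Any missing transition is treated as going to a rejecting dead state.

Count `a`s, saturating at 2: state q0 means no `a` yet, q1 means one `a` seen, q2 means more than one. Each `a` increments (capped at q2); other symbols loop. Accept from {q1, q2}.
With 3 states:
        a   b  
>  q0   q1  q0 
 * q1   q2  q1 
 * q2   q2  q2 
(> = start, * = accepting)

start=q0; accept=q1,q2; q0-a->q1; q0-b->q0; q1-a->q2; q1-b->q1; q2-a->q2; q2-b->q2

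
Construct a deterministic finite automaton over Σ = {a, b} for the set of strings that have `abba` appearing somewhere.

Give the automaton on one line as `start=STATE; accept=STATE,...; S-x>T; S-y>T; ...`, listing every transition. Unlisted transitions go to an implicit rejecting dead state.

Track how much of `abba` has been matched so far: state s0 is no progress, s4 is the absorbing accept state reached once `abba` has occurred. Intermediate states record partial matches; on a mismatch, fall back to the longest reusable overlap.
A 5-state machine:
        a   b  
>  s0   s1  s0 
   s1   s1  s2 
   s2   s1  s3 
   s3   s4  s0 
 * s4   s4  s4 
(> = start, * = accepting)

start=s0; accept=s4; s0-a>s1; s0-b>s0; s1-a>s1; s1-b>s2; s2-a>s1; s2-b>s3; s3-a>s4; s3-b>s0; s4-a>s4; s4-b>s4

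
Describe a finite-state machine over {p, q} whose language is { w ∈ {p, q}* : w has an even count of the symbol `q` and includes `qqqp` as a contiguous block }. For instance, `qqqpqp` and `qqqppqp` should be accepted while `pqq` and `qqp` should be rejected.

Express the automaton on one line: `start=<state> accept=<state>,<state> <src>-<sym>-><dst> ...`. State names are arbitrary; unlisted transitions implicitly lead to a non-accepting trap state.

Run two small machines in parallel and take their product. One (2 states) tracks the count of `q`s modulo 2; the other (5 states) tracks whether and how much of `qqqp` has been seen. Each combined state is a pair, one component from each; accept when both components accept.
10 states suffice.
       p  q 
>  A   A  B 
   B   C  D 
   C   C  E 
   D   A  F 
   E   A  G 
   F   H  I 
   G   C  I 
   H   H  J 
   I   J  F 
 * J   J  H 
(> = start, * = accepting)

start=A accept=J A-p->A A-q->B B-p->C B-q->D C-p->C C-q->E D-p->A D-q->F E-p->A E-q->G F-p->H F-q->I G-p->C G-q->I H-p->H H-q->J I-p->J I-q->F J-p->J J-q->H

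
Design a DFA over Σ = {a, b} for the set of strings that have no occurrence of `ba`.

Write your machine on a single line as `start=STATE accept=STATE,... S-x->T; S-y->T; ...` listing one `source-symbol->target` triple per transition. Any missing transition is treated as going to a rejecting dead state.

Track partial matches of the forbidden pattern `ba`. State s2 is a dead state reached once `ba` has occurred; every other state accepts. s0 means no part of `ba` is currently matched.
3 states suffice.
        a   b  
>* s0   s0  s1 
 * s1   s2  s1 
   s2   s2  s2 
(> = start, * = accepting)

start=s0; accept=s0,s1; s0-a->s0; s0-b->s1; s1-a->s2; s1-b->s1; s2-a->s2; s2-b->s2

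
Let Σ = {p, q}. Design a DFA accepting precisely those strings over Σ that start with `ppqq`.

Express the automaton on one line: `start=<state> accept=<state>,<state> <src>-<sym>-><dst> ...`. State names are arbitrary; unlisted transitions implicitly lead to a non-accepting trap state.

start=s0 accept=s4 s0-p->s1 s0-q->s5 s1-p->s2 s1-q->s5 s2-p->s5 s2-q->s3 s3-p->s5 s3-q->s4 s4-p->s4 s4-q->s4 s5-p->s5 s5-q->s5

Walk along `ppqq` while the input agrees: from s0 take `p` to s1, and so on. Any deviation drops to the rejecting sink s5. Once s4 is reached the prefix is confirmed and every continuation is accepted.
        p   q  
>  s0   s1  s5 
   s1   s2  s5 
   s2   s5  s3 
   s3   s5  s4 
 * s4   s4  s4 
   s5   s5  s5 
(> = start, * = accepting)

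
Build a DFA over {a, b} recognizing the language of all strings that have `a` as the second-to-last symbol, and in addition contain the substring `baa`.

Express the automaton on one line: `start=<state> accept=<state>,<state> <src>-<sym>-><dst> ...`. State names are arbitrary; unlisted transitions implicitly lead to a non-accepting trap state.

Run two small machines in parallel and take their product. One (7 states) tracks the last 2 symbols read; the other (4 states) tracks whether and how much of `baa` has been seen. Each combined state is a pair, one component from each; accept when both components accept. Equivalent product states are then merged.
        a   b  
>  q0   q0  q1 
   q1   q2  q1 
   q2   q3  q1 
 * q3   q3  q4 
 * q4   q5  q6 
   q5   q3  q4 
   q6   q5  q6 
(> = start, * = accepting)

start=q0 accept=q3,q4 q0-a->q0 q0-b->q1 q1-a->q2 q1-b->q1 q2-a->q3 q2-b->q1 q3-a->q3 q3-b->q4 q4-a->q5 q4-b->q6 q5-a->q3 q5-b->q4 q6-a->q5 q6-b->q6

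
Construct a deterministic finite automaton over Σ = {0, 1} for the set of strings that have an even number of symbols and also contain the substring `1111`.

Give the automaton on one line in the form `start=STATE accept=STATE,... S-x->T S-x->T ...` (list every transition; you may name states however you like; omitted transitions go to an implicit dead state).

Build one automaton per condition and run them in lockstep. One (2 states) tracks the input length modulo 2; the other (5 states) tracks whether and how much of `1111` has been seen. Each combined state is a pair, one component from each; accept when both components accept.
A 10-state machine:
        0   1  
>  q0   q1  q2 
   q1   q0  q3 
   q2   q0  q4 
   q3   q1  q5 
   q4   q1  q6 
   q5   q0  q7 
   q6   q0  q8 
   q7   q1  q9 
 * q8   q9  q9 
   q9   q8  q8 
(> = start, * = accepting)

start=q0 accept=q8 q0-0->q1 q0-1->q2 q1-0->q0 q1-1->q3 q2-0->q0 q2-1->q4 q3-0->q1 q3-1->q5 q4-0->q1 q4-1->q6 q5-0->q0 q5-1->q7 q6-0->q0 q6-1->q8 q7-0->q1 q7-1->q9 q8-0->q9 q8-1->q9 q9-0->q8 q9-1->q8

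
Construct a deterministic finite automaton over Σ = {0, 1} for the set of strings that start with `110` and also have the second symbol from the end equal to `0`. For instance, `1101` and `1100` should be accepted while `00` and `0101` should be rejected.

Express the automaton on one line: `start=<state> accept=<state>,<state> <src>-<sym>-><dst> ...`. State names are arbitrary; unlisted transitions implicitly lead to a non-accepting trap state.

Build one automaton per condition and run them in lockstep. One (5 states) tracks whether the input so far still matches the prefix `110`; the other (7 states) tracks the last 2 symbols read. Each combined state is a pair, one component from each; accept when both components accept.
A 12-state machine:
          0    1  
>  q0     q1   q2 
   q1     q3   q4 
   q2     q5   q6 
   q3     q3   q4 
   q4     q5   q7 
   q5     q3   q4 
   q6     q8   q7 
   q7     q5   q7 
   q8     q9  q10 
 * q9     q9  q10 
 * q10    q8  q11 
   q11    q8  q11 
(> = start, * = accepting)

start=q0 accept=q9,q10 q0-0->q1 q0-1->q2 q1-0->q3 q1-1->q4 q2-0->q5 q2-1->q6 q3-0->q3 q3-1->q4 q4-0->q5 q4-1->q7 q5-0->q3 q5-1->q4 q6-0->q8 q6-1->q7 q7-0->q5 q7-1->q7 q8-0->q9 q8-1->q10 q9-0->q9 q9-1->q10 q10-0->q8 q10-1->q11 q11-0->q8 q11-1->q11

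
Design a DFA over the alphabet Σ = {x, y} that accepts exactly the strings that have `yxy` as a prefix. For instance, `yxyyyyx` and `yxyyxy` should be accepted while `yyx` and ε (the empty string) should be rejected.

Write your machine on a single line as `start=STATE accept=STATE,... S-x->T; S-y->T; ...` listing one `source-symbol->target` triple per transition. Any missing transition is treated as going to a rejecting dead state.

Walk along `yxy` while the input agrees: from q0 take `y` to q1, and so on. Any deviation drops to the rejecting sink q4. Once q3 is reached the prefix is confirmed and every continuation is accepted.
With 5 states:
        x   y  
>  q0   q4  q1 
   q1   q2  q4 
   q2   q4  q3 
 * q3   q3  q3 
   q4   q4  q4 
(> = start, * = accepting)

start=q0; accept=q3; q0-x->q4; q0-y->q1; q1-x->q2; q1-y->q4; q2-x->q4; q2-y->q3; q3-x->q3; q3-y->q3; q4-x->q4; q4-y->q4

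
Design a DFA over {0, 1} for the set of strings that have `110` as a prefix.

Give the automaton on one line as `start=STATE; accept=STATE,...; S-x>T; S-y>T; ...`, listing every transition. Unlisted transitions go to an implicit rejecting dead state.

start=q0; accept=q3; q0-0>q4; q0-1>q1; q1-0>q4; q1-1>q2; q2-0>q3; q2-1>q4; q3-0>q3; q3-1>q3; q4-0>q4; q4-1>q4

Check the first 3 symbols one by one: q0 through q2 record how many have matched `110` so far; any wrong symbol goes to the dead state q4. After all 3 match we enter the accepting sink q3.
5 states suffice.
        0   1  
>  q0   q4  q1 
   q1   q4  q2 
   q2   q3  q4 
 * q3   q3  q3 
   q4   q4  q4 
(> = start, * = accepting)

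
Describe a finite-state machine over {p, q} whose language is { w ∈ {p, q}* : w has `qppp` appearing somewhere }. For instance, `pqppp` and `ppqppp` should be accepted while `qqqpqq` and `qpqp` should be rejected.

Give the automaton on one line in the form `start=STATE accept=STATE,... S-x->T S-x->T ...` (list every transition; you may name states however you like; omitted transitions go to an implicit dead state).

start=S0 accept=S4 S0-p->S0 S0-q->S1 S1-p->S2 S1-q->S1 S2-p->S3 S2-q->S1 S3-p->S4 S3-q->S1 S4-p->S4 S4-q->S4

Track how much of `qppp` has been matched so far: state S0 is no progress, S4 is the absorbing accept state reached once `qppp` has occurred. Intermediate states record partial matches; on a mismatch, fall back to the longest reusable overlap.
5 states suffice.
        p   q  
>  S0   S0  S1 
   S1   S2  S1 
   S2   S3  S1 
   S3   S4  S1 
 * S4   S4  S4 
(> = start, * = accepting)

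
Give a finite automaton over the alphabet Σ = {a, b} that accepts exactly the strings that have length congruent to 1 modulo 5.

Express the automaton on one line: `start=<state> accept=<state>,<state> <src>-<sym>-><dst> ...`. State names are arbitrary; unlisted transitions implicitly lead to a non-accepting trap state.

start=S0 accept=S1 S0-a->S1 S0-b->S1 S1-a->S2 S1-b->S2 S2-a->S3 S2-b->S3 S3-a->S4 S3-b->S4 S4-a->S0 S4-b->S0

Only the length mod 5 matters, so use a 5-cycle: from any state, every input symbol moves to the next state, wrapping S4 back to S0. Mark S1 accepting.
5 states suffice.
        a   b  
>  S0   S1  S1 
 * S1   S2  S2 
   S2   S3  S3 
   S3   S4  S4 
   S4   S0  S0 
(> = start, * = accepting)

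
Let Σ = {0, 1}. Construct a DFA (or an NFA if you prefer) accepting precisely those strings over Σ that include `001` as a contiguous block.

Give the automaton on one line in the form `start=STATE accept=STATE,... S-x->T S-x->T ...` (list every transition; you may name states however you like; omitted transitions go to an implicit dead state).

start=q0 accept=q3 q0-0->q1 q0-1->q0 q1-0->q2 q1-1->q0 q2-0->q2 q2-1->q3 q3-0->q3 q3-1->q3

Track how much of `001` has been matched so far: state q0 is no progress, q3 is the absorbing accept state reached once `001` has occurred. Intermediate states record partial matches; on a mismatch, fall back to the longest reusable overlap.
        0   1  
>  q0   q1  q0 
   q1   q2  q0 
   q2   q2  q3 
 * q3   q3  q3 
(> = start, * = accepting)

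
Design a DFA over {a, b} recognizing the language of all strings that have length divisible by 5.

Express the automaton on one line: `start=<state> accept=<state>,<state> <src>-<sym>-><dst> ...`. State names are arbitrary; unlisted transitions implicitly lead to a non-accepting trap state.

start=s0 accept=s0 s0-a->s1 s0-b->s1 s1-a->s2 s1-b->s2 s2-a->s3 s2-b->s3 s3-a->s4 s3-b->s4 s4-a->s0 s4-b->s0

Only the length mod 5 matters, so use a 5-cycle: from any state, every input symbol moves to the next state, wrapping s4 back to s0. Mark s0 accepting.
5 states suffice.
        a   b  
>* s0   s1  s1 
   s1   s2  s2 
   s2   s3  s3 
   s3   s4  s4 
   s4   s0  s0 
(> = start, * = accepting)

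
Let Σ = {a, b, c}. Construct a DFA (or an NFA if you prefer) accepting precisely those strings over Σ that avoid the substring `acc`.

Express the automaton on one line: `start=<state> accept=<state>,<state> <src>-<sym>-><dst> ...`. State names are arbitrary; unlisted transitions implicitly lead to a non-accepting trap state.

start=q0 accept=q0,q1,q2 q0-a->q1 q0-b->q0 q0-c->q0 q1-a->q1 q1-b->q0 q1-c->q2 q2-a->q1 q2-b->q0 q2-c->q3 q3-a->q3 q3-b->q3 q3-c->q3

Track partial matches of the forbidden pattern `acc`. State q3 is a dead state reached once `acc` has occurred; every other state accepts. q0 means no part of `acc` is currently matched.
        a   b   c  
>* q0   q1  q0  q0 
 * q1   q1  q0  q2 
 * q2   q1  q0  q3 
   q3   q3  q3  q3 
(> = start, * = accepting)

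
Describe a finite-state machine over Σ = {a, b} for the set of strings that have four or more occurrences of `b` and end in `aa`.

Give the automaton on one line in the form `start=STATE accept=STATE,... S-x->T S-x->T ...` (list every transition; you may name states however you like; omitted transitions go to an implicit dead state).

Run two small machines in parallel and take their product. The first has 6 states tracking the count of `b`s, saturating at 5; the second has 3 states tracking how much of the suffix `aa` has currently been matched. A product state is a pair (one from each), accepting exactly when both do. Minimizing collapses redundant product states.
With 7 states:
        a   b  
>  q0   q0  q1 
   q1   q1  q2 
   q2   q2  q3 
   q3   q3  q4 
   q4   q5  q4 
   q5   q6  q4 
 * q6   q6  q4 
(> = start, * = accepting)

start=q0 accept=q6 q0-a->q0 q0-b->q1 q1-a->q1 q1-b->q2 q2-a->q2 q2-b->q3 q3-a->q3 q3-b->q4 q4-a->q5 q4-b->q4 q5-a->q6 q5-b->q4 q6-a->q6 q6-b->q4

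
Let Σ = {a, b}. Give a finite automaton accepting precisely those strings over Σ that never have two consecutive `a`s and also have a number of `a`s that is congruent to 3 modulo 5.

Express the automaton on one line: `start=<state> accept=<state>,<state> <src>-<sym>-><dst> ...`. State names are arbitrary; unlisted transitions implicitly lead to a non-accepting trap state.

Run two small machines in parallel and take their product. The first has 3 states tracking partial matches of the forbidden pattern `aa`; the second has 5 states tracking the count of `a`s modulo 5. A product state is a pair (one from each), accepting exactly when both do.
A 15-state machine:
          a    b  
>  q0     q1   q0 
   q1     q2   q3 
   q2     q4   q2 
   q3     q5   q3 
   q4     q6   q4 
   q5     q4   q7 
   q6     q8   q6 
   q7     q9   q7 
   q8    q10   q8 
 * q9     q6  q11 
   q10    q2  q10 
 * q11   q12  q11 
   q12    q8  q13 
   q13   q14  q13 
   q14   q10   q0 
(> = start, * = accepting)

start=q0 accept=q9,q11 q0-a->q1 q0-b->q0 q1-a->q2 q1-b->q3 q2-a->q4 q2-b->q2 q3-a->q5 q3-b->q3 q4-a->q6 q4-b->q4 q5-a->q4 q5-b->q7 q6-a->q8 q6-b->q6 q7-a->q9 q7-b->q7 q8-a->q10 q8-b->q8 q9-a->q6 q9-b->q11 q10-a->q2 q10-b->q10 q11-a->q12 q11-b->q11 q12-a->q8 q12-b->q13 q13-a->q14 q13-b->q13 q14-a->q10 q14-b->q0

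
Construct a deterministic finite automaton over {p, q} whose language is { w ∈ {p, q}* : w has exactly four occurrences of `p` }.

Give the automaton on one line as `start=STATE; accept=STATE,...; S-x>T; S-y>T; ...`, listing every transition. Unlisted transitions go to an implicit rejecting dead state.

Only the number of `p`s matters, and only up to 5. Make a chain A → B → C → D → E → F advanced by each `p` (with F absorbing); every other symbol self-loops. The accepting set is {E}.
A 6-state machine:
       p  q 
>  A   B  A 
   B   C  B 
   C   D  C 
   D   E  D 
 * E   F  E 
   F   F  F 
(> = start, * = accepting)

start=A; accept=E; A-p>B; A-q>A; B-p>C; B-q>B; C-p>D; C-q>C; D-p>E; D-q>D; E-p>F; E-q>E; F-p>F; F-q>F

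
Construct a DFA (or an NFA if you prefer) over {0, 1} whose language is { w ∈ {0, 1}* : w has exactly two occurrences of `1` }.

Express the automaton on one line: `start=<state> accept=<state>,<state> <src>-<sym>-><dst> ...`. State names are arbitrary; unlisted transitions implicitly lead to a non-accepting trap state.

Only the number of `1`s matters, and only up to 3. Make a chain S0 → S1 → S2 → S3 advanced by each `1` (with S3 absorbing); every other symbol self-loops. The accepting set is {S2}.
With 4 states:
        0   1  
>  S0   S0  S1 
   S1   S1  S2 
 * S2   S2  S3 
   S3   S3  S3 
(> = start, * = accepting)

start=S0 accept=S2 S0-0->S0 S0-1->S1 S1-0->S1 S1-1->S2 S2-0->S2 S2-1->S3 S3-0->S3 S3-1->S3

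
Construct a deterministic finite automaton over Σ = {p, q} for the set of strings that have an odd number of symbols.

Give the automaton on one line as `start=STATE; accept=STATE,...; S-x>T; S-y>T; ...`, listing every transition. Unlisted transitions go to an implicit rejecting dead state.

start=s0; accept=s1; s0-p>s1; s0-q>s1; s1-p>s0; s1-q>s0

Only the length mod 2 matters, so use a 2-cycle: from any state, every input symbol moves to the next state, wrapping s1 back to s0. Mark s1 accepting.
2 states suffice.
        p   q  
>  s0   s1  s1 
 * s1   s0  s0 
(> = start, * = accepting)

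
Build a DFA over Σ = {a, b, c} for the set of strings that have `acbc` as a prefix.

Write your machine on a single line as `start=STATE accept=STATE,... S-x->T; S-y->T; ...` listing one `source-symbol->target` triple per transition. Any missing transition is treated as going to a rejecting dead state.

start=q0; accept=q4; q0-a->q1; q0-b->q5; q0-c->q5; q1-a->q5; q1-b->q5; q1-c->q2; q2-a->q5; q2-b->q3; q2-c->q5; q3-a->q5; q3-b->q5; q3-c->q4; q4-a->q4; q4-b->q4; q4-c->q4; q5-a->q5; q5-b->q5; q5-c->q5

Check the first 4 symbols one by one: q0 through q3 record how many have matched `acbc` so far; any wrong symbol goes to the dead state q5. After all 4 match we enter the accepting sink q4.
        a   b   c  
>  q0   q1  q5  q5 
   q1   q5  q5  q2 
   q2   q5  q3  q5 
   q3   q5  q5  q4 
 * q4   q4  q4  q4 
   q5   q5  q5  q5 
(> = start, * = accepting)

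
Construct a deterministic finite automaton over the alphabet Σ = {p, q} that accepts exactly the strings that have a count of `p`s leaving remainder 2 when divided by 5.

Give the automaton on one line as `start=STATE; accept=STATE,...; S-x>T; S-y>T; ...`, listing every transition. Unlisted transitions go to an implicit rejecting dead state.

start=A; accept=C; A-p>B; A-q>A; B-p>C; B-q>B; C-p>D; C-q>C; D-p>E; D-q>D; E-p>A; E-q>E

Keep the running count of `p`s modulo 5: each `p` advances along the cycle A → B → C → D → E → A while other symbols loop. Accept at C.
       p  q 
>  A   B  A 
   B   C  B 
 * C   D  C 
   D   E  D 
   E   A  E 
(> = start, * = accepting)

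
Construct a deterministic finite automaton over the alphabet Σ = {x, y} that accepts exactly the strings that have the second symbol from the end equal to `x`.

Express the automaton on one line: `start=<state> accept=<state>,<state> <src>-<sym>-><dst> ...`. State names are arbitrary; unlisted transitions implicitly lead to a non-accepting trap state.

start=s0 accept=s3,s4 s0-x->s1 s0-y->s2 s1-x->s3 s1-y->s4 s2-x->s5 s2-y->s6 s3-x->s3 s3-y->s4 s4-x->s5 s4-y->s6 s5-x->s3 s5-y->s4 s6-x->s5 s6-y->s6

Because acceptance depends on a position counted from the end, the machine has to buffer the most recent 2 symbols. Make each state the string of the last up-to-2 symbols read; on input `x` shift the window left and append `x`. Accept when the buffered window has length 2 and begins with `x`.
With 7 states:
        x   y  
>  s0   s1  s2 
   s1   s3  s4 
   s2   s5  s6 
 * s3   s3  s4 
 * s4   s5  s6 
   s5   s3  s4 
   s6   s5  s6 
(> = start, * = accepting)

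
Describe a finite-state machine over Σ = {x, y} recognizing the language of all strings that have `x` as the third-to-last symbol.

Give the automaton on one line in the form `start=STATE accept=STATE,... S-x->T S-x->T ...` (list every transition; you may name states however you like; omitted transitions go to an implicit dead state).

start=q0 accept=q7,q8,q9,q10 q0-x->q1 q0-y->q2 q1-x->q3 q1-y->q4 q2-x->q5 q2-y->q6 q3-x->q7 q3-y->q8 q4-x->q9 q4-y->q10 q5-x->q11 q5-y->q12 q6-x->q13 q6-y->q14 q7-x->q7 q7-y->q8 q8-x->q9 q8-y->q10 q9-x->q11 q9-y->q12 q10-x->q13 q10-y->q14 q11-x->q7 q11-y->q8 q12-x->q9 q12-y->q10 q13-x->q11 q13-y->q12 q14-x->q13 q14-y->q14

A DFA must remember the last 3 symbols (since which symbol is third-to-last isn't known until the input ends). Use one state per possible window of the last ≤3 symbols; accept from those whose window starts with `x`.
          x    y  
>  q0     q1   q2 
   q1     q3   q4 
   q2     q5   q6 
   q3     q7   q8 
   q4     q9  q10 
   q5    q11  q12 
   q6    q13  q14 
 * q7     q7   q8 
 * q8     q9  q10 
 * q9    q11  q12 
 * q10   q13  q14 
   q11    q7   q8 
   q12    q9  q10 
   q13   q11  q12 
   q14   q13  q14 
(> = start, * = accepting)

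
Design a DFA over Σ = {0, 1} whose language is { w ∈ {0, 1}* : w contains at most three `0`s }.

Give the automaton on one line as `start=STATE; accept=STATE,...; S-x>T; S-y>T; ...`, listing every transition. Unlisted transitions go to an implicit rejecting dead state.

Count `0`s, saturating at 4: states s0 through s3 mean 0 through 3 `0`s seen; s4 means more than 3. Each `0` increments (capped at s4); other symbols loop. Accept from {s0, s1, s2, s3}.
        0   1  
>* s0   s1  s0 
 * s1   s2  s1 
 * s2   s3  s2 
 * s3   s4  s3 
   s4   s4  s4 
(> = start, * = accepting)

start=s0; accept=s0,s1,s2,s3; s0-0>s1; s0-1>s0; s1-0>s2; s1-1>s1; s2-0>s3; s2-1>s2; s3-0>s4; s3-1>s3; s4-0>s4; s4-1>s4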